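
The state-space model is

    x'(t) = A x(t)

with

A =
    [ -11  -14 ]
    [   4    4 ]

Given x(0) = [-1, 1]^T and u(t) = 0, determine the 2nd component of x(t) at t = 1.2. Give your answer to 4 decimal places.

det(sI - A) = s^2 - (tr A)s + det A, with tr A = (-11) + 4 = -7 and det A = (-11)·4 - (-14)·4 = -44 - (-56) = 12.
So p(s) = det(sI - A) = s^2 + 7s + 12.
Factor s^2 + 7s + 12: two numbers with sum -7 and product 12 are -3 and -4, so s^2 + 7s + 12 = (s + 3)(s + 4).
Hence p(s) = (s + 3) (s + 4), with roots -4, -3.
The eigenvalues -4, -3 are distinct and real, so A is diagonalisable and x(t) = e^{At} x(0) = V diag(e^{λ_i t}) V^{-1} x(0), where the columns of V are the eigenvectors.
λ = -4: A - (-4)I = [[-7, -14], [4, 8]]. Row 1 gives (-7)·v1 + (-14)·v2 = 0, so take v_1 = [2, -1]^T.
λ = -3: A - (-3)I = [[-8, -14], [4, 7]]. Row 1 gives (-8)·v1 + (-14)·v2 = 0, so take v_2 = [7, -4]^T.
V = [v_1 v_2] = [[2, 7], [-1, -4]] has det V = -1, so V^{-1} = adj(V)/det V = [[4, 7], [-1, -2]].
Modal coordinates z(0) = V^{-1} x(0): 4·(-1) + 7·1 = 3; (-1)·(-1) + (-2)·1 = -1; so z(0) = [3, -1]^T.
x_2(t) = Σ_i (v_i)_2 · z_i(0) · e^{λ_i t} (row 2 of V times the modal terms).
x_2(1.2) = (-1)·3·e^{-4·1.2} + (-4)·(-1)·e^{-3·1.2} = (-3)·0.008230 + 4·0.027324 = 0.0846.

0.0846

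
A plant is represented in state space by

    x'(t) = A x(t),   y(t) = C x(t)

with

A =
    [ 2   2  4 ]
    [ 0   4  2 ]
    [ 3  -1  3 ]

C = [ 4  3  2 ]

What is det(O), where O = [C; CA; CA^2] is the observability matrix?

4608

CA = [[14, 18, 28]]
CA^2 = [[112, 72, 176]]
Observability matrix O = [C; CA; CA^2] = [[4, 3, 2], [14, 18, 28], [112, 72, 176]]
Expanding along the first row, det(O) = 4·(18·176 - 28·72) - 3·(14·176 - 28·112) + 2·(14·72 - 18·112) = 4·1152 - 3·(-672) + 2·(-1008) = 4608
Since det(O) ≠ 0, rank(O) = 3 and the system is completely observable.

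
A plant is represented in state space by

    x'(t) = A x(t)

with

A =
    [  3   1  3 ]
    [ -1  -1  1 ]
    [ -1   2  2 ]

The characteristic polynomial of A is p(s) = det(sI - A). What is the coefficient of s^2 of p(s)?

Expand det(sI - A) for the 3×3 matrix.
p(s) = s^3 - 4s^2 + 3s + 20.
(Check: constant term = det(-A) = (-1)^3 det A = 20; coefficient of s^2 = -tr A = -4.)
The coefficient of s^2 is -4.

-4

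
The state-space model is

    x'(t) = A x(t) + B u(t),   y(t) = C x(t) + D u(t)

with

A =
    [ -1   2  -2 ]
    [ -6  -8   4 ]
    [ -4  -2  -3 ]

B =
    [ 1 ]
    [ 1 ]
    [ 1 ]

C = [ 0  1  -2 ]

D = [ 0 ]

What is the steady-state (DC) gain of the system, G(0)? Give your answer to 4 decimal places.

G(0) = C(-A)^{-1}B + D = -C A^{-1} B + D.
det A = -60, so A^{-1} = (1/-60)·adj(A) = [[-8/15, -1/6, 2/15], [17/30, 1/12, -4/15], [1/3, 1/6, -1/3]]
A^{-1} B = [-17/30, 23/60, 1/6]^T
C A^{-1} B = 1/20
G(0) = D - C A^{-1} B = 0 - (1/20) = -1/20 ≈ -0.0500

-0.0500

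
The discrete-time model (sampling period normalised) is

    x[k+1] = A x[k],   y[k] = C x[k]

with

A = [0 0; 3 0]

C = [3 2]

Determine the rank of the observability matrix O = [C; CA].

2

CA = [[6, 0]]
Observability matrix O = [C; CA] = [[3, 2], [6, 0]]
det(O) = 3·0 - 2·6 = 0 - 12 = -12 ≠ 0, so rank(O) = 2.
rank(O) = 2 = n, so the pair (A, C) is completely observable.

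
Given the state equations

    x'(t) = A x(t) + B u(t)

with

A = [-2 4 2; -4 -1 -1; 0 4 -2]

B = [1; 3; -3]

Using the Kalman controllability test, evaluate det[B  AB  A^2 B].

2236

AB = [[4], [-4], [18]]
A^2B = [[12], [-30], [-52]]
Controllability matrix C = [B  AB  A^2B] = [[1, 4, 12], [3, -4, -30], [-3, 18, -52]]
Expanding along the first row, det(C) = 1·((-4)·(-52) - (-30)·18) - 4·(3·(-52) - (-30)·(-3)) + 12·(3·18 - (-4)·(-3)) = 1·748 - 4·(-246) + 12·42 = 2236
Since det(C) ≠ 0, rank(C) = 3 and the system is completely controllable.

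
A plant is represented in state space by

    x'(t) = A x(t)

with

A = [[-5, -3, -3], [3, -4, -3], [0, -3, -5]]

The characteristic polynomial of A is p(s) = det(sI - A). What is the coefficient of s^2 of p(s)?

14

Expand det(sI - A) for the 3×3 matrix.
p(s) = s^3 + 14s^2 + 65s + 73.
(Check: constant term = det(-A) = (-1)^3 det A = 73; coefficient of s^2 = -tr A = 14.)
The coefficient of s^2 is 14.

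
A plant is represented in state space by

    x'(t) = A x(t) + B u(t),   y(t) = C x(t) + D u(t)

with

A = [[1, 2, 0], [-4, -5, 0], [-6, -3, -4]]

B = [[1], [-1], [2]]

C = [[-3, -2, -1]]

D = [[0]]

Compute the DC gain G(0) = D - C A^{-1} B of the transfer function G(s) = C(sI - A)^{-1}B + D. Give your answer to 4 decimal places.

-0.7500

G(0) = C(-A)^{-1}B + D = -C A^{-1} B + D.
det A = -12, so A^{-1} = (1/-12)·adj(A) = [[-5/3, -2/3, 0], [4/3, 1/3, 0], [3/2, 3/4, -1/4]]
A^{-1} B = [-1, 1, 1/4]^T
C A^{-1} B = 3/4
G(0) = D - C A^{-1} B = 0 - (3/4) = -3/4 ≈ -0.7500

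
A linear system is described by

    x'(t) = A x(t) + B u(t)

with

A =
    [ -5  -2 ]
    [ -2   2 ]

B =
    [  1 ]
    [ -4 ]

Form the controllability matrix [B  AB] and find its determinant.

2

AB = [[3], [-10]]
Controllability matrix C = [B  AB] = [[1, 3], [-4, -10]]
det(C) = 1·(-10) - 3·(-4) = -10 - (-12) = 2
Since det(C) ≠ 0, rank(C) = 2 and the system is completely controllable.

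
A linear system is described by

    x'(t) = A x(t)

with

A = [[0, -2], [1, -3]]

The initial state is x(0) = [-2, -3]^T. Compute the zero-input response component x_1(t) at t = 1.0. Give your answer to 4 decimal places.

0.1944

det(sI - A) = s^2 - (tr A)s + det A, with tr A = 0 + (-3) = -3 and det A = 0·(-3) - (-2)·1 = 0 - (-2) = 2.
So p(s) = det(sI - A) = s^2 + 3s + 2.
Factor s^2 + 3s + 2: two numbers with sum -3 and product 2 are -1 and -2, so s^2 + 3s + 2 = (s + 1)(s + 2).
Hence p(s) = (s + 1) (s + 2), with roots -2, -1.
The eigenvalues -2, -1 are distinct and real, so A is diagonalisable and x(t) = e^{At} x(0) = V diag(e^{λ_i t}) V^{-1} x(0), where the columns of V are the eigenvectors.
λ = -2: A - (-2)I = [[2, -2], [1, -1]]. Row 1 gives 2·v1 + (-2)·v2 = 0, so take v_1 = [1, 1]^T.
λ = -1: A - (-1)I = [[1, -2], [1, -2]]. Row 1 gives 1·v1 + (-2)·v2 = 0, so take v_2 = [2, 1]^T.
V = [v_1 v_2] = [[1, 2], [1, 1]] has det V = -1, so V^{-1} = adj(V)/det V = [[-1, 2], [1, -1]].
Modal coordinates z(0) = V^{-1} x(0): (-1)·(-2) + 2·(-3) = -4; 1·(-2) + (-1)·(-3) = 1; so z(0) = [-4, 1]^T.
x_1(t) = Σ_i (v_i)_1 · z_i(0) · e^{λ_i t} (row 1 of V times the modal terms).
x_1(1.0) = 1·(-4)·e^{-2·1.0} + 2·1·e^{-1·1.0} = (-4)·0.135335 + 2·0.367879 = 0.1944.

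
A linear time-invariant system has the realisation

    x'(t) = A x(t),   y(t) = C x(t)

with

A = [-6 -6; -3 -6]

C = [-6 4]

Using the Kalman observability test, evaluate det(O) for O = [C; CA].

CA = [[24, 12]]
Observability matrix O = [C; CA] = [[-6, 4], [24, 12]]
det(O) = (-6)·12 - 4·24 = -72 - 96 = -168
Since det(O) ≠ 0, rank(O) = 2 and the system is completely observable.

-168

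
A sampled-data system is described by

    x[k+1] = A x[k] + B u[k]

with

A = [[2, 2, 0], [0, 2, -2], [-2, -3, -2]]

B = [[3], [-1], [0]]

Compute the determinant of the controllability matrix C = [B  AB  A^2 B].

22

AB = [[4], [-2], [-3]]
A^2B = [[4], [2], [4]]
Controllability matrix C = [B  AB  A^2B] = [[3, 4, 4], [-1, -2, 2], [0, -3, 4]]
Expanding along the first row, det(C) = 3·((-2)·4 - 2·(-3)) - 4·((-1)·4 - 2·0) + 4·((-1)·(-3) - (-2)·0) = 3·(-2) - 4·(-4) + 4·3 = 22
Since det(C) ≠ 0, rank(C) = 3 and the system is completely controllable.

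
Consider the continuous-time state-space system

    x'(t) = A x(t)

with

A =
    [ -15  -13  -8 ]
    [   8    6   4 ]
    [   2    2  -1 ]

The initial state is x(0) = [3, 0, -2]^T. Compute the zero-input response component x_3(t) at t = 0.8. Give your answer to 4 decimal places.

det(sI - A) = s^3 - (tr A)s^2 + (M11 + M22 + M33)s - det A, where Mii is the 2×2 principal minor of A obtained by deleting row i and column i.
tr A = (-15) + 6 + (-1) = -10; M11 = 6·(-1) - 4·2 = -6 - 8 = -14; M22 = (-15)·(-1) - (-8)·2 = 15 - (-16) = 31; M33 = (-15)·6 - (-13)·8 = -90 - (-104) = 14; sum of minors = 31.
det A = (-15)·(6·(-1) - 4·2) - (-13)·(8·(-1) - 4·2) + (-8)·(8·2 - 6·2) = (-15)·(-14) - (-13)·(-16) + (-8)·4 = -30.
So p(s) = det(sI - A) = s^3 + 10s^2 + 31s + 30.
Rational-root test: any integer root divides 30. Testing small divisors, s = -2 works: p(-2) = -8 + 40 + (-62) + 30 = 0, so (s + 2) is a factor.
Dividing, p(s) = (s + 2)(s^2 + 8s + 15).
Factor s^2 + 8s + 15: two numbers with sum -8 and product 15 are -3 and -5, so s^2 + 8s + 15 = (s + 3)(s + 5).
Hence p(s) = (s + 2) (s + 3) (s + 5), with roots -5, -3, -2.
The eigenvalues -5, -3, -2 are distinct and real, so A is diagonalisable and x(t) = e^{At} x(0) = V diag(e^{λ_i t}) V^{-1} x(0), where the columns of V are the eigenvectors.
λ = -5: A - (-5)I = [[-10, -13, -8], [8, 11, 4], [2, 2, 4]]. v must be orthogonal to every row; (row 1) × (row 2) = [36, -24, -6], so take v_1 = [6, -4, -1]^T.
λ = -3: A - (-3)I = [[-12, -13, -8], [8, 9, 4], [2, 2, 2]]. v must be orthogonal to every row; (row 1) × (row 2) = [20, -16, -4], so take v_2 = [5, -4, -1]^T.
λ = -2: A - (-2)I = [[-13, -13, -8], [8, 8, 4], [2, 2, 1]]. v must be orthogonal to every row; (row 1) × (row 2) = [12, -12, 0], so take v_3 = [1, -1, 0]^T.
V = [v_1 v_2 v_3] = [[6, 5, 1], [-4, -4, -1], [-1, -1, 0]] has det V = -1, so V^{-1} = adj(V)/det V = [[1, 1, 1], [-1, -1, -2], [0, -1, 4]].
Modal coordinates z(0) = V^{-1} x(0): 1·3 + 1·0 + 1·(-2) = 1; (-1)·3 + (-1)·0 + (-2)·(-2) = 1; 0·3 + (-1)·0 + 4·(-2) = -8; so z(0) = [1, 1, -8]^T.
x_3(t) = Σ_i (v_i)_3 · z_i(0) · e^{λ_i t} (row 3 of V times the modal terms).
x_3(0.8) = (-1)·1·e^{-5·0.8} + (-1)·1·e^{-3·0.8} + 0·(-8)·e^{-2·0.8} = (-1)·0.018316 + (-1)·0.090718 + 0·0.201897 = -0.1090.

-0.1090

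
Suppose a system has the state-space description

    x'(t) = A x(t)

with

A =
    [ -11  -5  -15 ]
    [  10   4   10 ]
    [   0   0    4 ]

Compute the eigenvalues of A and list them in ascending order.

-6, -1, 4

det(sI - A) = s^3 - (tr A)s^2 + (M11 + M22 + M33)s - det A, where Mii is the 2×2 principal minor of A obtained by deleting row i and column i.
tr A = (-11) + 4 + 4 = -3; M11 = 4·4 - 10·0 = 16 - 0 = 16; M22 = (-11)·4 - (-15)·0 = -44 - 0 = -44; M33 = (-11)·4 - (-5)·10 = -44 - (-50) = 6; sum of minors = -22.
det A = (-11)·(4·4 - 10·0) - (-5)·(10·4 - 10·0) + (-15)·(10·0 - 4·0) = (-11)·16 - (-5)·40 + (-15)·0 = 24.
So p(s) = det(sI - A) = s^3 + 3s^2 - 22s - 24.
Rational-root test: any integer root divides -24. Testing small divisors, s = -1 works: p(-1) = -1 + 3 + 22 + (-24) = 0, so (s + 1) is a factor.
Dividing, p(s) = (s + 1)(s^2 + 2s - 24).
Factor s^2 + 2s - 24: two numbers with sum -2 and product -24 are 4 and -6, so s^2 + 2s - 24 = (s - 4)(s + 6).
Hence p(s) = (s - 4) (s + 1) (s + 6), with roots -6, -1, 4.
At least one eigenvalue has non-negative real part, so the system is not asymptotically stable.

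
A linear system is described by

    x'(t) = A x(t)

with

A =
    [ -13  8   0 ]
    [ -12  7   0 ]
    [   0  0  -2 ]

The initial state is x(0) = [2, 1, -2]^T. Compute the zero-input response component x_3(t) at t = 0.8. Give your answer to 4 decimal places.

-0.4038

det(sI - A) = s^3 - (tr A)s^2 + (M11 + M22 + M33)s - det A, where Mii is the 2×2 principal minor of A obtained by deleting row i and column i.
tr A = (-13) + 7 + (-2) = -8; M11 = 7·(-2) - 0·0 = -14 - 0 = -14; M22 = (-13)·(-2) - 0·0 = 26 - 0 = 26; M33 = (-13)·7 - 8·(-12) = -91 - (-96) = 5; sum of minors = 17.
det A = (-13)·(7·(-2) - 0·0) - 8·((-12)·(-2) - 0·0) + 0·((-12)·0 - 7·0) = (-13)·(-14) - 8·24 + 0·0 = -10.
So p(s) = det(sI - A) = s^3 + 8s^2 + 17s + 10.
Rational-root test: any integer root divides 10. Testing small divisors, s = -1 works: p(-1) = -1 + 8 + (-17) + 10 = 0, so (s + 1) is a factor.
Dividing, p(s) = (s + 1)(s^2 + 7s + 10).
Factor s^2 + 7s + 10: two numbers with sum -7 and product 10 are -2 and -5, so s^2 + 7s + 10 = (s + 2)(s + 5).
Hence p(s) = (s + 1) (s + 2) (s + 5), with roots -5, -2, -1.
The eigenvalues -5, -2, -1 are distinct and real, so A is diagonalisable and x(t) = e^{At} x(0) = V diag(e^{λ_i t}) V^{-1} x(0), where the columns of V are the eigenvectors.
λ = -5: A - (-5)I = [[-8, 8, 0], [-12, 12, 0], [0, 0, 3]]. v must be orthogonal to every row; (row 1) × (row 3) = [24, 24, 0], so take v_1 = [-1, -1, 0]^T.
λ = -2: A - (-2)I = [[-11, 8, 0], [-12, 9, 0], [0, 0, 0]]. v must be orthogonal to every row; (row 1) × (row 2) = [0, 0, -3], so take v_2 = [0, 0, 1]^T.
λ = -1: A - (-1)I = [[-12, 8, 0], [-12, 8, 0], [0, 0, -1]]. v must be orthogonal to every row; (row 1) × (row 3) = [-8, -12, 0], so take v_3 = [-2, -3, 0]^T.
V = [v_1 v_2 v_3] = [[-1, 0, -2], [-1, 0, -3], [0, 1, 0]] has det V = -1, so V^{-1} = adj(V)/det V = [[-3, 2, 0], [0, 0, 1], [1, -1, 0]].
Modal coordinates z(0) = V^{-1} x(0): (-3)·2 + 2·1 + 0·(-2) = -4; 0·2 + 0·1 + 1·(-2) = -2; 1·2 + (-1)·1 + 0·(-2) = 1; so z(0) = [-4, -2, 1]^T.
x_3(t) = Σ_i (v_i)_3 · z_i(0) · e^{λ_i t} (row 3 of V times the modal terms).
x_3(0.8) = 0·(-4)·e^{-5·0.8} + 1·(-2)·e^{-2·0.8} + 0·1·e^{-1·0.8} = 0·0.018316 + (-2)·0.201897 + 0·0.449329 = -0.4038.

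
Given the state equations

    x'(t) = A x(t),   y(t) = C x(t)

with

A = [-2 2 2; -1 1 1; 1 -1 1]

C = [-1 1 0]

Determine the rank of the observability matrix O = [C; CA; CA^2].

2

CA = [[1, -1, -1]]
CA^2 = [[-2, 2, 0]]
Observability matrix O = [C; CA; CA^2] = [[-1, 1, 0], [1, -1, -1], [-2, 2, 0]]
The columns c1, c2, c3 of O are linearly dependent: c1 + c2 = 0 (check each entry), so rank(O) ≤ 2.
The 2×2 minor from rows 1, 2, columns 1, 3 is (-1)·(-1) - 0·1 = 1 - 0 = 1 ≠ 0, so rank(O) = 2.
rank(O) = 2 < n = 3, so the pair (A, C) is not completely observable.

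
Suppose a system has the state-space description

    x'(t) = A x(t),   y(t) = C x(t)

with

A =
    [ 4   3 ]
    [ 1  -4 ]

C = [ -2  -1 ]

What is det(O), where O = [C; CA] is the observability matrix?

-5

CA = [[-9, -2]]
Observability matrix O = [C; CA] = [[-2, -1], [-9, -2]]
det(O) = (-2)·(-2) - (-1)·(-9) = 4 - 9 = -5
Since det(O) ≠ 0, rank(O) = 2 and the system is completely observable.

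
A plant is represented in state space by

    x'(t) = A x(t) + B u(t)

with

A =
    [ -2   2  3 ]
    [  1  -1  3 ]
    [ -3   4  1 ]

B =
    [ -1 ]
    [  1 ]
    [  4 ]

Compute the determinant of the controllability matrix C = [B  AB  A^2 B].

AB = [[16], [10], [11]]
A^2B = [[21], [39], [3]]
Controllability matrix C = [B  AB  A^2B] = [[-1, 16, 21], [1, 10, 39], [4, 11, 3]]
Expanding along the first row, det(C) = (-1)·(10·3 - 39·11) - 16·(1·3 - 39·4) + 21·(1·11 - 10·4) = (-1)·(-399) - 16·(-153) + 21·(-29) = 2238
Since det(C) ≠ 0, rank(C) = 3 and the system is completely controllable.

2238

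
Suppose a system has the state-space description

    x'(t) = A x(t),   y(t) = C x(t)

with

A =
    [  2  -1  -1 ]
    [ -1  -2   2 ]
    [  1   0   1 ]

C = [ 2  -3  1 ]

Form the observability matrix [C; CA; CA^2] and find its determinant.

-491

CA = [[8, 4, -7]]
CA^2 = [[5, -16, -7]]
Observability matrix O = [C; CA; CA^2] = [[2, -3, 1], [8, 4, -7], [5, -16, -7]]
Expanding along the first row, det(O) = 2·(4·(-7) - (-7)·(-16)) - (-3)·(8·(-7) - (-7)·5) + 1·(8·(-16) - 4·5) = 2·(-140) - (-3)·(-21) + 1·(-148) = -491
Since det(O) ≠ 0, rank(O) = 3 and the system is completely observable.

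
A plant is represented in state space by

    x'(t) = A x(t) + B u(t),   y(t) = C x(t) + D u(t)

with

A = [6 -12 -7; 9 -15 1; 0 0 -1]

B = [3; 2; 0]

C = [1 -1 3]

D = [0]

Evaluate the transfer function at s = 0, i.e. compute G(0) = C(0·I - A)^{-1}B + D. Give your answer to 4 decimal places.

0.3333

G(0) = C(-A)^{-1}B + D = -C A^{-1} B + D.
det A = -18, so A^{-1} = (1/-18)·adj(A) = [[-5/6, 2/3, 13/2], [-1/2, 1/3, 23/6], [0, 0, -1]]
A^{-1} B = [-7/6, -5/6, 0]^T
C A^{-1} B = -1/3
G(0) = D - C A^{-1} B = 0 - (-1/3) = 1/3 ≈ 0.3333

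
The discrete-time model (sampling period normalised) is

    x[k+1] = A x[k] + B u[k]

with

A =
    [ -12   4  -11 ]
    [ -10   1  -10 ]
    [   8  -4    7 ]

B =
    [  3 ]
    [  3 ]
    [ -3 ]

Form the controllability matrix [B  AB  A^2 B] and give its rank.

2

AB = [[9], [3], [-9]]
A^2B = [[3], [3], [-3]]
Controllability matrix C = [B  AB  A^2B] = [[3, 9, 3], [3, 3, 3], [-3, -9, -3]]
The rows r1, r2, r3 of C are linearly dependent: r1 + r3 = 0 (check each entry), so rank(C) ≤ 2.
The 2×2 minor from rows 1, 2, columns 1, 2 is 3·3 - 9·3 = 9 - 27 = -18 ≠ 0, so rank(C) = 2.
rank(C) = 2 < n = 3, so the pair (A, B) is not completely controllable.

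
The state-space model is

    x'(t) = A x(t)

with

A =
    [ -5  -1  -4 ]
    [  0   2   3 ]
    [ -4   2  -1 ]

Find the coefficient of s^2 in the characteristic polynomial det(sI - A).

Expand det(sI - A) for the 3×3 matrix.
p(s) = s^3 + 4s^2 - 29s - 20.
(Check: constant term = det(-A) = (-1)^3 det A = -20; coefficient of s^2 = -tr A = 4.)
The coefficient of s^2 is 4.

4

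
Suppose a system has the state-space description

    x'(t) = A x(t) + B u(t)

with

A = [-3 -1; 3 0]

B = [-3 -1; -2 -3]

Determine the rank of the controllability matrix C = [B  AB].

AB = [[11, 6], [-9, -3]]
Controllability matrix C = [B  AB] = [[-3, -1, 11, 6], [-2, -3, -9, -3]]
Take the 2×2 submatrix of C formed by columns 1, 2: [[-3, -1], [-2, -3]]. Its determinant is (-3)·(-3) - (-1)·(-2) = 9 - 2 = 7 ≠ 0.
So rank(C) ≥ 2; since C has 2 rows, rank(C) = 2.
rank(C) = 2 = n, so the pair (A, B) is completely controllable.

2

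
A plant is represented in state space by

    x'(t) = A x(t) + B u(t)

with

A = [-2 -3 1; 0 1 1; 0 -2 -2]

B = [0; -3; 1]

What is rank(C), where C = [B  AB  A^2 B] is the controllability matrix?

AB = [[10], [-2], [4]]
A^2B = [[-10], [2], [-4]]
Controllability matrix C = [B  AB  A^2B] = [[0, 10, -10], [-3, -2, 2], [1, 4, -4]]
The rows r1, r2, r3 of C are linearly dependent: -r1 + r2 + 3·r3 = 0 (check each entry), so rank(C) ≤ 2.
The 2×2 minor from rows 1, 2, columns 1, 2 is 0·(-2) - 10·(-3) = 0 - (-30) = 30 ≠ 0, so rank(C) = 2.
rank(C) = 2 < n = 3, so the pair (A, B) is not completely controllable.

2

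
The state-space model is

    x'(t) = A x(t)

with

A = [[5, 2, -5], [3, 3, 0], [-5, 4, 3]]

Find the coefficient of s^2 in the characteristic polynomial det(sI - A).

-11

Expand det(sI - A) for the 3×3 matrix.
p(s) = s^3 - 11s^2 + 8s + 108.
(Check: constant term = det(-A) = (-1)^3 det A = 108; coefficient of s^2 = -tr A = -11.)
The coefficient of s^2 is -11.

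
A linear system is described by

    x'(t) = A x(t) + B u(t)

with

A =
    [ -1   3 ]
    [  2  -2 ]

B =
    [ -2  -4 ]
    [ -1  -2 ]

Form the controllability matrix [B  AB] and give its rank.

2

AB = [[-1, -2], [-2, -4]]
Controllability matrix C = [B  AB] = [[-2, -4, -1, -2], [-1, -2, -2, -4]]
Take the 2×2 submatrix of C formed by columns 1, 3: [[-2, -1], [-1, -2]]. Its determinant is (-2)·(-2) - (-1)·(-1) = 4 - 1 = 3 ≠ 0.
So rank(C) ≥ 2; since C has 2 rows, rank(C) = 2.
rank(C) = 2 = n, so the pair (A, B) is completely controllable.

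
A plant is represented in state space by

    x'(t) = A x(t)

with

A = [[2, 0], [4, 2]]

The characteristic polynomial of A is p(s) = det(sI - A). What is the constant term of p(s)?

For a 2×2 matrix, det(sI - A) = s^2 - (tr A)s + det A.
tr A = 4, det A = 4.
So p(s) = s^2 - 4s + 4.
The constant term is 4.

4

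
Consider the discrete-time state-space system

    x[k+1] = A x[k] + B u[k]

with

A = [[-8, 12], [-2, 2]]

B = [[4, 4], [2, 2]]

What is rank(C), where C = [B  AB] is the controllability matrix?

1

AB = [[-8, -8], [-4, -4]]
Controllability matrix C = [B  AB] = [[4, 4, -8, -8], [2, 2, -4, -4]]
Every column of C is a scalar multiple of column 1 = [4, 2] (multipliers 1, 1, -2, -2), so the columns span a one-dimensional space.
C ≠ 0, hence rank(C) = 1.
rank(C) = 1 < n = 2, so the pair (A, B) is not completely controllable.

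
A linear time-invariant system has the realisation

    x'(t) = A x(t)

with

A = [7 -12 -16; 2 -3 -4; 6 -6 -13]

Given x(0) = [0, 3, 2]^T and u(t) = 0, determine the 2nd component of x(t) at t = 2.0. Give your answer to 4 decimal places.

det(sI - A) = s^3 - (tr A)s^2 + (M11 + M22 + M33)s - det A, where Mii is the 2×2 principal minor of A obtained by deleting row i and column i.
tr A = 7 + (-3) + (-13) = -9; M11 = (-3)·(-13) - (-4)·(-6) = 39 - 24 = 15; M22 = 7·(-13) - (-16)·6 = -91 - (-96) = 5; M33 = 7·(-3) - (-12)·2 = -21 - (-24) = 3; sum of minors = 23.
det A = 7·((-3)·(-13) - (-4)·(-6)) - (-12)·(2·(-13) - (-4)·6) + (-16)·(2·(-6) - (-3)·6) = 7·15 - (-12)·(-2) + (-16)·6 = -15.
So p(s) = det(sI - A) = s^3 + 9s^2 + 23s + 15.
Rational-root test: any integer root divides 15. Testing small divisors, s = -1 works: p(-1) = -1 + 9 + (-23) + 15 = 0, so (s + 1) is a factor.
Dividing, p(s) = (s + 1)(s^2 + 8s + 15).
Factor s^2 + 8s + 15: two numbers with sum -8 and product 15 are -3 and -5, so s^2 + 8s + 15 = (s + 3)(s + 5).
Hence p(s) = (s + 1) (s + 3) (s + 5), with roots -5, -3, -1.
The eigenvalues -5, -3, -1 are distinct and real, so A is diagonalisable and x(t) = e^{At} x(0) = V diag(e^{λ_i t}) V^{-1} x(0), where the columns of V are the eigenvectors.
λ = -5: A - (-5)I = [[12, -12, -16], [2, 2, -4], [6, -6, -8]]. v must be orthogonal to every row; (row 1) × (row 2) = [80, 16, 48], so take v_1 = [-5, -1, -3]^T.
λ = -3: A - (-3)I = [[10, -12, -16], [2, 0, -4], [6, -6, -10]]. v must be orthogonal to every row; (row 1) × (row 2) = [48, 8, 24], so take v_2 = [-6, -1, -3]^T.
λ = -1: A - (-1)I = [[8, -12, -16], [2, -2, -4], [6, -6, -12]]. v must be orthogonal to every row; (row 1) × (row 2) = [16, 0, 8], so take v_3 = [2, 0, 1]^T.
V = [v_1 v_2 v_3] = [[-5, -6, 2], [-1, -1, 0], [-3, -3, 1]] has det V = -1, so V^{-1} = adj(V)/det V = [[1, 0, -2], [-1, -1, 2], [0, -3, 1]].
Modal coordinates z(0) = V^{-1} x(0): 1·0 + 0·3 + (-2)·2 = -4; (-1)·0 + (-1)·3 + 2·2 = 1; 0·0 + (-3)·3 + 1·2 = -7; so z(0) = [-4, 1, -7]^T.
x_2(t) = Σ_i (v_i)_2 · z_i(0) · e^{λ_i t} (row 2 of V times the modal terms).
x_2(2.0) = (-1)·(-4)·e^{-5·2.0} + (-1)·1·e^{-3·2.0} + 0·(-7)·e^{-1·2.0} = 4·0.000045 + (-1)·0.002479 + 0·0.135335 = -0.0023.

-0.0023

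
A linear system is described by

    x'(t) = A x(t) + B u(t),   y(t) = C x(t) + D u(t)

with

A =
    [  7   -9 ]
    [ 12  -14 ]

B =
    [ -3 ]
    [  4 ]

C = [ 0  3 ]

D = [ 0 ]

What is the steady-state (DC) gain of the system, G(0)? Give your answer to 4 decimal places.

G(0) = C(-A)^{-1}B + D = -C A^{-1} B + D.
det A = 10, so A^{-1} = (1/10)·adj(A) = [[-7/5, 9/10], [-6/5, 7/10]]
A^{-1} B = [39/5, 32/5]^T
C A^{-1} B = 96/5
G(0) = D - C A^{-1} B = 0 - (96/5) = -96/5 ≈ -19.2000

-19.2000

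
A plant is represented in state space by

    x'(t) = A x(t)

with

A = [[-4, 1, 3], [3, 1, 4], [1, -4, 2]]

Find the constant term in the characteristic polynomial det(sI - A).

Expand det(sI - A) for the 3×3 matrix.
p(s) = s^3 + s^2 + 113.
(Check: constant term = det(-A) = (-1)^3 det A = 113; coefficient of s^2 = -tr A = 1.)
The constant term is 113.

113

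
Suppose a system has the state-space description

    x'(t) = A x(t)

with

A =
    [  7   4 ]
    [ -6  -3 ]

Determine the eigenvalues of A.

det(sI - A) = s^2 - (tr A)s + det A, with tr A = 7 + (-3) = 4 and det A = 7·(-3) - 4·(-6) = -21 - (-24) = 3.
So p(s) = det(sI - A) = s^2 - 4s + 3.
Factor s^2 - 4s + 3: two numbers with sum 4 and product 3 are 3 and 1, so s^2 - 4s + 3 = (s - 3)(s - 1).
Hence p(s) = (s - 3) (s - 1), with roots 1, 3.
At least one eigenvalue has non-negative real part, so the system is not asymptotically stable.

1, 3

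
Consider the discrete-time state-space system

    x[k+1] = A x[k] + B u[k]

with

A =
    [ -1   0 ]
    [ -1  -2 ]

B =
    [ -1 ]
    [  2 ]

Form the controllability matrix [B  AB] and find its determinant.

AB = [[1], [-3]]
Controllability matrix C = [B  AB] = [[-1, 1], [2, -3]]
det(C) = (-1)·(-3) - 1·2 = 3 - 2 = 1
Since det(C) ≠ 0, rank(C) = 2 and the system is completely controllable.

1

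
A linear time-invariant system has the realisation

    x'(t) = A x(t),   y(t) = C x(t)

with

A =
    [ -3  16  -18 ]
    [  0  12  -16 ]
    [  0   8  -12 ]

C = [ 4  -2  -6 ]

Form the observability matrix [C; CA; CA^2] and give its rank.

2

CA = [[-12, -8, 32]]
CA^2 = [[36, -32, -40]]
Observability matrix O = [C; CA; CA^2] = [[4, -2, -6], [-12, -8, 32], [36, -32, -40]]
The columns c1, c2, c3 of O are linearly dependent: 2·c1 + c2 + c3 = 0 (check each entry), so rank(O) ≤ 2.
The 2×2 minor from rows 1, 2, columns 1, 2 is 4·(-8) - (-2)·(-12) = -32 - 24 = -56 ≠ 0, so rank(O) = 2.
rank(O) = 2 < n = 3, so the pair (A, C) is not completely observable.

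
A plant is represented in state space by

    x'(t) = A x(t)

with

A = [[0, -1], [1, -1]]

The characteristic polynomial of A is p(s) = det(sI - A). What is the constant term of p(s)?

For a 2×2 matrix, det(sI - A) = s^2 - (tr A)s + det A.
tr A = -1, det A = 1.
So p(s) = s^2 + s + 1.
The constant term is 1.

1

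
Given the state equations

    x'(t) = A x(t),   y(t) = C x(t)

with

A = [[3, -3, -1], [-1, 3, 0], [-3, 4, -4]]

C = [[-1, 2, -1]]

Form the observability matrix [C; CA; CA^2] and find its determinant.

-85

CA = [[-2, 5, 5]]
CA^2 = [[-26, 41, -18]]
Observability matrix O = [C; CA; CA^2] = [[-1, 2, -1], [-2, 5, 5], [-26, 41, -18]]
Expanding along the first row, det(O) = (-1)·(5·(-18) - 5·41) - 2·((-2)·(-18) - 5·(-26)) + (-1)·((-2)·41 - 5·(-26)) = (-1)·(-295) - 2·166 + (-1)·48 = -85
Since det(O) ≠ 0, rank(O) = 3 and the system is completely observable.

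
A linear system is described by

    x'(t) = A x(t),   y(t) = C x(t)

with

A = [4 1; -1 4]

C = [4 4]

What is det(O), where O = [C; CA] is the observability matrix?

32

CA = [[12, 20]]
Observability matrix O = [C; CA] = [[4, 4], [12, 20]]
det(O) = 4·20 - 4·12 = 80 - 48 = 32
Since det(O) ≠ 0, rank(O) = 2 and the system is completely observable.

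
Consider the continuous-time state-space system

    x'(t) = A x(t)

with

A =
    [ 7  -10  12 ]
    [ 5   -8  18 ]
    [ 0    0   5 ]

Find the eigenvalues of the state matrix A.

det(sI - A) = s^3 - (tr A)s^2 + (M11 + M22 + M33)s - det A, where Mii is the 2×2 principal minor of A obtained by deleting row i and column i.
tr A = 7 + (-8) + 5 = 4; M11 = (-8)·5 - 18·0 = -40 - 0 = -40; M22 = 7·5 - 12·0 = 35 - 0 = 35; M33 = 7·(-8) - (-10)·5 = -56 - (-50) = -6; sum of minors = -11.
det A = 7·((-8)·5 - 18·0) - (-10)·(5·5 - 18·0) + 12·(5·0 - (-8)·0) = 7·(-40) - (-10)·25 + 12·0 = -30.
So p(s) = det(sI - A) = s^3 - 4s^2 - 11s + 30.
Rational-root test: any integer root divides 30. Testing small divisors, s = 2 works: p(2) = 8 + (-16) + (-22) + 30 = 0, so (s - 2) is a factor.
Dividing, p(s) = (s - 2)(s^2 - 2s - 15).
Factor s^2 - 2s - 15: two numbers with sum 2 and product -15 are 5 and -3, so s^2 - 2s - 15 = (s - 5)(s + 3).
Hence p(s) = (s - 5) (s - 2) (s + 3), with roots -3, 2, 5.
At least one eigenvalue has non-negative real part, so the system is not asymptotically stable.

-3, 2, 5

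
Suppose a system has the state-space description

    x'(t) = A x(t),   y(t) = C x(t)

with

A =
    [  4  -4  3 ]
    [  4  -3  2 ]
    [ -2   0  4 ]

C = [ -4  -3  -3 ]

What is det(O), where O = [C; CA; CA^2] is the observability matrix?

CA = [[-22, 25, -30]]
CA^2 = [[72, 13, -136]]
Observability matrix O = [C; CA; CA^2] = [[-4, -3, -3], [-22, 25, -30], [72, 13, -136]]
Expanding along the first row, det(O) = (-4)·(25·(-136) - (-30)·13) - (-3)·((-22)·(-136) - (-30)·72) + (-3)·((-22)·13 - 25·72) = (-4)·(-3010) - (-3)·5152 + (-3)·(-2086) = 33754
Since det(O) ≠ 0, rank(O) = 3 and the system is completely observable.

33754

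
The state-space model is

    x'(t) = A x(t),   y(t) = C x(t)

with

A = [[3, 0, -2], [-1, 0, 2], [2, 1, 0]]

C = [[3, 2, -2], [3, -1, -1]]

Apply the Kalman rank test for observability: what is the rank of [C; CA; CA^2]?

CA = [[3, -2, -2], [8, -1, -8]]
CA^2 = [[7, -2, -10], [9, -8, -18]]
Observability matrix O = [C; CA; CA^2] = [[3, 2, -2], [3, -1, -1], [3, -2, -2], [8, -1, -8], [7, -2, -10], [9, -8, -18]]
Take the 3×3 submatrix of O formed by rows 1, 2, 3: [[3, 2, -2], [3, -1, -1], [3, -2, -2]]. Its determinant is 3·((-1)·(-2) - (-1)·(-2)) - 2·(3·(-2) - (-1)·3) + (-2)·(3·(-2) - (-1)·3) = 3·0 - 2·(-3) + (-2)·(-3) = 12 ≠ 0.
So rank(O) ≥ 3; since O has 3 columns, rank(O) = 3.
rank(O) = 3 = n, so the pair (A, C) is completely observable.

3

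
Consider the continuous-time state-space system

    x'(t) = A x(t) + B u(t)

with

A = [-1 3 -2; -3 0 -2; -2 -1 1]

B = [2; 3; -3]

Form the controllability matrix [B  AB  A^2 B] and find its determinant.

AB = [[13], [0], [-10]]
A^2B = [[7], [-19], [-36]]
Controllability matrix C = [B  AB  A^2B] = [[2, 13, 7], [3, 0, -19], [-3, -10, -36]]
Expanding along the first row, det(C) = 2·(0·(-36) - (-19)·(-10)) - 13·(3·(-36) - (-19)·(-3)) + 7·(3·(-10) - 0·(-3)) = 2·(-190) - 13·(-165) + 7·(-30) = 1555
Since det(C) ≠ 0, rank(C) = 3 and the system is completely controllable.

1555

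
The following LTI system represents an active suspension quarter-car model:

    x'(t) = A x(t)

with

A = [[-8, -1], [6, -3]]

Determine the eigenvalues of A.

-6, -5

det(sI - A) = s^2 - (tr A)s + det A, with tr A = (-8) + (-3) = -11 and det A = (-8)·(-3) - (-1)·6 = 24 - (-6) = 30.
So p(s) = det(sI - A) = s^2 + 11s + 30.
Factor s^2 + 11s + 30: two numbers with sum -11 and product 30 are -5 and -6, so s^2 + 11s + 30 = (s + 5)(s + 6).
Hence p(s) = (s + 5) (s + 6), with roots -6, -5.
All eigenvalues have negative real part, so the system is asymptotically stable.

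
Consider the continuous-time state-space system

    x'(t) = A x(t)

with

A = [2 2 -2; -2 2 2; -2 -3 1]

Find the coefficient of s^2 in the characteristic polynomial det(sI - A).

Expand det(sI - A) for the 3×3 matrix.
p(s) = s^3 - 5s^2 + 14s + 8.
(Check: constant term = det(-A) = (-1)^3 det A = 8; coefficient of s^2 = -tr A = -5.)
The coefficient of s^2 is -5.

-5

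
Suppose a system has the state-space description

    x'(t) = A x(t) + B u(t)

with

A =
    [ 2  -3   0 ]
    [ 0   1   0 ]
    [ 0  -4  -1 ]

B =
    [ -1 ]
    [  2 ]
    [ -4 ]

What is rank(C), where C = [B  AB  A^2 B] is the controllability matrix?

2

AB = [[-8], [2], [-4]]
A^2B = [[-22], [2], [-4]]
Controllability matrix C = [B  AB  A^2B] = [[-1, -8, -22], [2, 2, 2], [-4, -4, -4]]
The rows r1, r2, r3 of C are linearly dependent: 2·r2 + r3 = 0 (check each entry), so rank(C) ≤ 2.
The 2×2 minor from rows 1, 2, columns 1, 2 is (-1)·2 - (-8)·2 = -2 - (-16) = 14 ≠ 0, so rank(C) = 2.
rank(C) = 2 < n = 3, so the pair (A, B) is not completely controllable.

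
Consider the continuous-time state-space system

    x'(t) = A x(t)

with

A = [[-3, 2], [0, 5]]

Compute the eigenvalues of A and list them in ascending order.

det(sI - A) = s^2 - (tr A)s + det A, with tr A = (-3) + 5 = 2 and det A = (-3)·5 - 2·0 = -15 - 0 = -15.
So p(s) = det(sI - A) = s^2 - 2s - 15.
Factor s^2 - 2s - 15: two numbers with sum 2 and product -15 are 5 and -3, so s^2 - 2s - 15 = (s - 5)(s + 3).
Hence p(s) = (s - 5) (s + 3), with roots -3, 5.
At least one eigenvalue has non-negative real part, so the system is not asymptotically stable.

-3, 5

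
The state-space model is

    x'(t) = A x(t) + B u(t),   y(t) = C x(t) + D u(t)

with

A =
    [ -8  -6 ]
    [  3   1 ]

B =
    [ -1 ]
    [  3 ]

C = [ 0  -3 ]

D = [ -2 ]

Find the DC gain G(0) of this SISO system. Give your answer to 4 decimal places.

-8.3000

G(0) = C(-A)^{-1}B + D = -C A^{-1} B + D.
det A = 10, so A^{-1} = (1/10)·adj(A) = [[1/10, 3/5], [-3/10, -4/5]]
A^{-1} B = [17/10, -21/10]^T
C A^{-1} B = 63/10
G(0) = D - C A^{-1} B = -2 - (63/10) = -83/10 ≈ -8.3000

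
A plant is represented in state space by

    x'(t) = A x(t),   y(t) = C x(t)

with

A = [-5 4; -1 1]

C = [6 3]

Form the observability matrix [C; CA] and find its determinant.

CA = [[-33, 27]]
Observability matrix O = [C; CA] = [[6, 3], [-33, 27]]
det(O) = 6·27 - 3·(-33) = 162 - (-99) = 261
Since det(O) ≠ 0, rank(O) = 2 and the system is completely observable.

261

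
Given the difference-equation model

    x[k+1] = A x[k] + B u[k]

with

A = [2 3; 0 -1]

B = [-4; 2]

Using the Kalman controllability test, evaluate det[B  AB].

AB = [[-2], [-2]]
Controllability matrix C = [B  AB] = [[-4, -2], [2, -2]]
det(C) = (-4)·(-2) - (-2)·2 = 8 - (-4) = 12
Since det(C) ≠ 0, rank(C) = 2 and the system is completely controllable.

12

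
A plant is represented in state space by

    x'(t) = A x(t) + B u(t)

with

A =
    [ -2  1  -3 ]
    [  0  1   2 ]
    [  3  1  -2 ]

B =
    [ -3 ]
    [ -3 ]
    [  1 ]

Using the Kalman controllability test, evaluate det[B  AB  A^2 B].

3062

AB = [[0], [-1], [-14]]
A^2B = [[41], [-29], [27]]
Controllability matrix C = [B  AB  A^2B] = [[-3, 0, 41], [-3, -1, -29], [1, -14, 27]]
Expanding along the first row, det(C) = (-3)·((-1)·27 - (-29)·(-14)) - 0·((-3)·27 - (-29)·1) + 41·((-3)·(-14) - (-1)·1) = (-3)·(-433) - 0·(-52) + 41·43 = 3062
Since det(C) ≠ 0, rank(C) = 3 and the system is completely controllable.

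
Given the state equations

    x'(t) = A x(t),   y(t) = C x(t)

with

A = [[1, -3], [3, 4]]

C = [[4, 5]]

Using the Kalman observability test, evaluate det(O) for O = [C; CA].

CA = [[19, 8]]
Observability matrix O = [C; CA] = [[4, 5], [19, 8]]
det(O) = 4·8 - 5·19 = 32 - 95 = -63
Since det(O) ≠ 0, rank(O) = 2 and the system is completely observable.

-63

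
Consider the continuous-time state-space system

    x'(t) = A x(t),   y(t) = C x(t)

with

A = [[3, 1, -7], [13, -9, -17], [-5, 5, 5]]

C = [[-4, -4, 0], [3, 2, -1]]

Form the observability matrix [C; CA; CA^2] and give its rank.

CA = [[-64, 32, 96], [40, -20, -60]]
CA^2 = [[-256, 128, 384], [160, -80, -240]]
Observability matrix O = [C; CA; CA^2] = [[-4, -4, 0], [3, 2, -1], [-64, 32, 96], [40, -20, -60], [-256, 128, 384], [160, -80, -240]]
The columns c1, c2, c3 of O are linearly dependent: c1 - c2 + c3 = 0 (check each entry), so rank(O) ≤ 2.
The 2×2 minor from rows 1, 2, columns 1, 2 is (-4)·2 - (-4)·3 = -8 - (-12) = 4 ≠ 0, so rank(O) = 2.
rank(O) = 2 < n = 3, so the pair (A, C) is not completely observable.

2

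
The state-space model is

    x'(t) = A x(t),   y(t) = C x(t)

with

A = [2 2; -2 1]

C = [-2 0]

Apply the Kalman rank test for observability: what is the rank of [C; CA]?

2

CA = [[-4, -4]]
Observability matrix O = [C; CA] = [[-2, 0], [-4, -4]]
det(O) = (-2)·(-4) - 0·(-4) = 8 - 0 = 8 ≠ 0, so rank(O) = 2.
rank(O) = 2 = n, so the pair (A, C) is completely observable.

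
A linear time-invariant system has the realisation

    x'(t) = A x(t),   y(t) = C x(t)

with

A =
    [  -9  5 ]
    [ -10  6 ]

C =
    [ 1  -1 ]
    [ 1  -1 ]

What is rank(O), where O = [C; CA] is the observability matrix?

1

CA = [[1, -1], [1, -1]]
Observability matrix O = [C; CA] = [[1, -1], [1, -1], [1, -1], [1, -1]]
Every row of O is a scalar multiple of row 1 = [1, -1] (multipliers 1, 1, 1, 1), so the rows span a one-dimensional space.
O ≠ 0, hence rank(O) = 1.
rank(O) = 1 < n = 2, so the pair (A, C) is not completely observable.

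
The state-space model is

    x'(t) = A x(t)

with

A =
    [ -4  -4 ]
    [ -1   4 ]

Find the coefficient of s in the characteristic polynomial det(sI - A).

For a 2×2 matrix, det(sI - A) = s^2 - (tr A)s + det A.
tr A = 0, det A = -20.
So p(s) = s^2 - 20.
The coefficient of s is 0.

0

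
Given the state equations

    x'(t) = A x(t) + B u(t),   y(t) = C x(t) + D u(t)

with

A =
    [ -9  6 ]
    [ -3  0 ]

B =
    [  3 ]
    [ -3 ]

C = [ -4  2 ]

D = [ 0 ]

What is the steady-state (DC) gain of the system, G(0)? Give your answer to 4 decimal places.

G(0) = C(-A)^{-1}B + D = -C A^{-1} B + D.
det A = 18, so A^{-1} = (1/18)·adj(A) = [[0, -1/3], [1/6, -1/2]]
A^{-1} B = [1, 2]^T
C A^{-1} B = 0
G(0) = D - C A^{-1} B = 0 - (0) = 0

0.0000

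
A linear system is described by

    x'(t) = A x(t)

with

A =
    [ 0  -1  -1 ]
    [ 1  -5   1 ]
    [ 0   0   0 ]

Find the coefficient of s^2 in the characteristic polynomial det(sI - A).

Expand det(sI - A) for the 3×3 matrix.
p(s) = s^3 + 5s^2 + s.
(Check: constant term = det(-A) = (-1)^3 det A = 0; coefficient of s^2 = -tr A = 5.)
The coefficient of s^2 is 5.

5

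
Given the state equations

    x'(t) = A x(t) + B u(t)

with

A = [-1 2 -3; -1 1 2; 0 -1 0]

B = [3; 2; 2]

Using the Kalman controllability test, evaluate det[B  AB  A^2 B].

-243

AB = [[-5], [3], [-2]]
A^2B = [[17], [4], [-3]]
Controllability matrix C = [B  AB  A^2B] = [[3, -5, 17], [2, 3, 4], [2, -2, -3]]
Expanding along the first row, det(C) = 3·(3·(-3) - 4·(-2)) - (-5)·(2·(-3) - 4·2) + 17·(2·(-2) - 3·2) = 3·(-1) - (-5)·(-14) + 17·(-10) = -243
Since det(C) ≠ 0, rank(C) = 3 and the system is completely controllable.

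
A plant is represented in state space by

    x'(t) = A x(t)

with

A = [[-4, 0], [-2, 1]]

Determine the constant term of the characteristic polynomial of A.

-4

For a 2×2 matrix, det(sI - A) = s^2 - (tr A)s + det A.
tr A = -3, det A = -4.
So p(s) = s^2 + 3s - 4.
The constant term is -4.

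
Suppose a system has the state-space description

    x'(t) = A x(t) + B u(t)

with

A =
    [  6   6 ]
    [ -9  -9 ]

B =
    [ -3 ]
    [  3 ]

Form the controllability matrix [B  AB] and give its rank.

1

AB = [[0], [0]]
Controllability matrix C = [B  AB] = [[-3, 0], [3, 0]]
Every column of C is a scalar multiple of column 1 = [-3, 3] (multipliers 1, 0), so the columns span a one-dimensional space.
C ≠ 0, hence rank(C) = 1.
rank(C) = 1 < n = 2, so the pair (A, B) is not completely controllable.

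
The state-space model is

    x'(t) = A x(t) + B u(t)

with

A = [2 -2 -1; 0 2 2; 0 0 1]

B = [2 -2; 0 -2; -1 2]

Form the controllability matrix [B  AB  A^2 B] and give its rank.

AB = [[5, -2], [-2, 0], [-1, 2]]
A^2B = [[15, -6], [-6, 4], [-1, 2]]
Controllability matrix C = [B  AB  A^2B] = [[2, -2, 5, -2, 15, -6], [0, -2, -2, 0, -6, 4], [-1, 2, -1, 2, -1, 2]]
Take the 3×3 submatrix of C formed by columns 1, 2, 3: [[2, -2, 5], [0, -2, -2], [-1, 2, -1]]. Its determinant is 2·((-2)·(-1) - (-2)·2) - (-2)·(0·(-1) - (-2)·(-1)) + 5·(0·2 - (-2)·(-1)) = 2·6 - (-2)·(-2) + 5·(-2) = -2 ≠ 0.
So rank(C) ≥ 3; since C has 3 rows, rank(C) = 3.
rank(C) = 3 = n, so the pair (A, B) is completely controllable.

3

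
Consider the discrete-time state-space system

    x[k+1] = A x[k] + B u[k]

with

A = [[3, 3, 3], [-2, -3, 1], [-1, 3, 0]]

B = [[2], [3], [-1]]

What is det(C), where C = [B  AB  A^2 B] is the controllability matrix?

2911

AB = [[12], [-14], [7]]
A^2B = [[15], [25], [-54]]
Controllability matrix C = [B  AB  A^2B] = [[2, 12, 15], [3, -14, 25], [-1, 7, -54]]
Expanding along the first row, det(C) = 2·((-14)·(-54) - 25·7) - 12·(3·(-54) - 25·(-1)) + 15·(3·7 - (-14)·(-1)) = 2·581 - 12·(-137) + 15·7 = 2911
Since det(C) ≠ 0, rank(C) = 3 and the system is completely controllable.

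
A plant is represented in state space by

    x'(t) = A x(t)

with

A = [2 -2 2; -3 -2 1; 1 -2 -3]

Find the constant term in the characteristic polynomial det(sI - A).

-48

Expand det(sI - A) for the 3×3 matrix.
p(s) = s^3 + 3s^2 - 10s - 48.
(Check: constant term = det(-A) = (-1)^3 det A = -48; coefficient of s^2 = -tr A = 3.)
The constant term is -48.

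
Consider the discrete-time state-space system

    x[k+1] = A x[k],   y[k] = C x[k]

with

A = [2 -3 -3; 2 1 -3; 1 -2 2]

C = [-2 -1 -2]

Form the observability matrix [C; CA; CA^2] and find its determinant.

CA = [[-8, 9, 5]]
CA^2 = [[7, 23, 7]]
Observability matrix O = [C; CA; CA^2] = [[-2, -1, -2], [-8, 9, 5], [7, 23, 7]]
Expanding along the first row, det(O) = (-2)·(9·7 - 5·23) - (-1)·((-8)·7 - 5·7) + (-2)·((-8)·23 - 9·7) = (-2)·(-52) - (-1)·(-91) + (-2)·(-247) = 507
Since det(O) ≠ 0, rank(O) = 3 and the system is completely observable.

507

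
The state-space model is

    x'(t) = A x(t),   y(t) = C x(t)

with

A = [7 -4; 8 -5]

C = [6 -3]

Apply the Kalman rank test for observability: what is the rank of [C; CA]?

CA = [[18, -9]]
Observability matrix O = [C; CA] = [[6, -3], [18, -9]]
Every row of O is a scalar multiple of row 1 = [6, -3] (multipliers 1, 3), so the rows span a one-dimensional space.
O ≠ 0, hence rank(O) = 1.
rank(O) = 1 < n = 2, so the pair (A, C) is not completely observable.

1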